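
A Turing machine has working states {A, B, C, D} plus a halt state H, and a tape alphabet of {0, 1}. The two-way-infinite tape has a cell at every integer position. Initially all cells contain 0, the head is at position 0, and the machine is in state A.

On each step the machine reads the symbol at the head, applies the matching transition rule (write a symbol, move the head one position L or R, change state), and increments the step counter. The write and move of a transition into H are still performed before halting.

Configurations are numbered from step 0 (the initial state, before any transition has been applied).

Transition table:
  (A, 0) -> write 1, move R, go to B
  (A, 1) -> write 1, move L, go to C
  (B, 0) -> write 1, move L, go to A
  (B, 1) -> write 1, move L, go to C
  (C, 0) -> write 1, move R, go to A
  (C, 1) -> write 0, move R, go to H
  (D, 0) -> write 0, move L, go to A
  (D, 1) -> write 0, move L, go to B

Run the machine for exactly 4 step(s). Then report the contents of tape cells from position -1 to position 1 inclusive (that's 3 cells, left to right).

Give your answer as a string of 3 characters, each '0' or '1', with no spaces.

Answer: 111

Derivation:
Step 1: in state A at pos 0, read 0 -> (A,0)->write 1,move R,goto B. Now: state=B, head=1, tape[-1..2]=0100 (head:   ^)
Step 2: in state B at pos 1, read 0 -> (B,0)->write 1,move L,goto A. Now: state=A, head=0, tape[-1..2]=0110 (head:  ^)
Step 3: in state A at pos 0, read 1 -> (A,1)->write 1,move L,goto C. Now: state=C, head=-1, tape[-2..2]=00110 (head:  ^)
Step 4: in state C at pos -1, read 0 -> (C,0)->write 1,move R,goto A. Now: state=A, head=0, tape[-2..2]=01110 (head:   ^)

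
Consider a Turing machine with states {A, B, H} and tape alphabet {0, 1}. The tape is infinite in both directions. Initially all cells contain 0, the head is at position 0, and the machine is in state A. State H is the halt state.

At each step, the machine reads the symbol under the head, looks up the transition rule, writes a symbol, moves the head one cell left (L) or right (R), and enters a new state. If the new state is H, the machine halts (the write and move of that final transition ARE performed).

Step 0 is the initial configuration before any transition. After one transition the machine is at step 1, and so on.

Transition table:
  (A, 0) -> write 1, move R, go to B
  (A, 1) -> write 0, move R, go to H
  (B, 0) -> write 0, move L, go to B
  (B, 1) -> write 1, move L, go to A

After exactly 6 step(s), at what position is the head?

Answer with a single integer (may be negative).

Answer: 0

Derivation:
Step 1: in state A at pos 0, read 0 -> (A,0)->write 1,move R,goto B. Now: state=B, head=1, tape[-1..2]=0100 (head:   ^)
Step 2: in state B at pos 1, read 0 -> (B,0)->write 0,move L,goto B. Now: state=B, head=0, tape[-1..2]=0100 (head:  ^)
Step 3: in state B at pos 0, read 1 -> (B,1)->write 1,move L,goto A. Now: state=A, head=-1, tape[-2..2]=00100 (head:  ^)
Step 4: in state A at pos -1, read 0 -> (A,0)->write 1,move R,goto B. Now: state=B, head=0, tape[-2..2]=01100 (head:   ^)
Step 5: in state B at pos 0, read 1 -> (B,1)->write 1,move L,goto A. Now: state=A, head=-1, tape[-2..2]=01100 (head:  ^)
Step 6: in state A at pos -1, read 1 -> (A,1)->write 0,move R,goto H. Now: state=H, head=0, tape[-2..2]=00100 (head:   ^)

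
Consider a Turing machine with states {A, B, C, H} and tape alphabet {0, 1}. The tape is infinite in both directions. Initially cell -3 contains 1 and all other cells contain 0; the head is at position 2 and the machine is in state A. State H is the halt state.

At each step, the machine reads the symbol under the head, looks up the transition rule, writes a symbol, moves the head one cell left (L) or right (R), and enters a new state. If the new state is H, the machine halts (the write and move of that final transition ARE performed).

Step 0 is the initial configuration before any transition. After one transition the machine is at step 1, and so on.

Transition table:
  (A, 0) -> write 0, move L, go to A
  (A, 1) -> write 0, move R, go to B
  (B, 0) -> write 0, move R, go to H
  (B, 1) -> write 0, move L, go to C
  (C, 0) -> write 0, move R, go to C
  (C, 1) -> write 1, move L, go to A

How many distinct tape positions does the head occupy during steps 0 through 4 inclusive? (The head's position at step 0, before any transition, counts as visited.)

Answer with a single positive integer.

Answer: 5

Derivation:
Step 1: in state A at pos 2, read 0 -> (A,0)->write 0,move L,goto A. Now: state=A, head=1, tape[-4..3]=01000000 (head:      ^)
Step 2: in state A at pos 1, read 0 -> (A,0)->write 0,move L,goto A. Now: state=A, head=0, tape[-4..3]=01000000 (head:     ^)
Step 3: in state A at pos 0, read 0 -> (A,0)->write 0,move L,goto A. Now: state=A, head=-1, tape[-4..3]=01000000 (head:    ^)
Step 4: in state A at pos -1, read 0 -> (A,0)->write 0,move L,goto A. Now: state=A, head=-2, tape[-4..3]=01000000 (head:   ^)
Head positions at steps 0..4: starting at 2, distinct positions visited = {-2, -1, 0, 1, 2} -> 5 position(s)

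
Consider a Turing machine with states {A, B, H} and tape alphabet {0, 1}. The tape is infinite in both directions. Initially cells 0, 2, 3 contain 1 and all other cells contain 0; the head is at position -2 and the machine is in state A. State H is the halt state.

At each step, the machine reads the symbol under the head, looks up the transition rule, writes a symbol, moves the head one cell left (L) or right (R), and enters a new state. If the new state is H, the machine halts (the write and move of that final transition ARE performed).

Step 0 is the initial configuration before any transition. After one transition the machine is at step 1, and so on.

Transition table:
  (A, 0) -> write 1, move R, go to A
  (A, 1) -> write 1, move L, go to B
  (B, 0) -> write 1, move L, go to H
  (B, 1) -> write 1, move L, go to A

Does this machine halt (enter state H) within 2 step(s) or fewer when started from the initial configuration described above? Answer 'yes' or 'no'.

Step 1: in state A at pos -2, read 0 -> (A,0)->write 1,move R,goto A. Now: state=A, head=-1, tape[-3..4]=01010110 (head:   ^)
Step 2: in state A at pos -1, read 0 -> (A,0)->write 1,move R,goto A. Now: state=A, head=0, tape[-3..4]=01110110 (head:    ^)
After 2 step(s): state = A (not H) -> not halted within 2 -> no

Answer: no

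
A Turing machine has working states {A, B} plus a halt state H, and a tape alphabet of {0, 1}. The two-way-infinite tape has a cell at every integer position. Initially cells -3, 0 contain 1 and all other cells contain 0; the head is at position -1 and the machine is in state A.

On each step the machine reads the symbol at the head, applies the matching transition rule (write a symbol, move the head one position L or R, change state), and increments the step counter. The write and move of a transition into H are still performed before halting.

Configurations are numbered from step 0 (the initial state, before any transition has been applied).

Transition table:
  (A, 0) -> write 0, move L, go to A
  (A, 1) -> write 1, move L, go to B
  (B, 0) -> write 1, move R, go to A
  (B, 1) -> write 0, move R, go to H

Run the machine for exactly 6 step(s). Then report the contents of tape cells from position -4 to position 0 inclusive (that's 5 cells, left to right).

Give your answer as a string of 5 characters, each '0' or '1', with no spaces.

Answer: 01001

Derivation:
Step 1: in state A at pos -1, read 0 -> (A,0)->write 0,move L,goto A. Now: state=A, head=-2, tape[-4..1]=010010 (head:   ^)
Step 2: in state A at pos -2, read 0 -> (A,0)->write 0,move L,goto A. Now: state=A, head=-3, tape[-4..1]=010010 (head:  ^)
Step 3: in state A at pos -3, read 1 -> (A,1)->write 1,move L,goto B. Now: state=B, head=-4, tape[-5..1]=0010010 (head:  ^)
Step 4: in state B at pos -4, read 0 -> (B,0)->write 1,move R,goto A. Now: state=A, head=-3, tape[-5..1]=0110010 (head:   ^)
Step 5: in state A at pos -3, read 1 -> (A,1)->write 1,move L,goto B. Now: state=B, head=-4, tape[-5..1]=0110010 (head:  ^)
Step 6: in state B at pos -4, read 1 -> (B,1)->write 0,move R,goto H. Now: state=H, head=-3, tape[-5..1]=0010010 (head:   ^)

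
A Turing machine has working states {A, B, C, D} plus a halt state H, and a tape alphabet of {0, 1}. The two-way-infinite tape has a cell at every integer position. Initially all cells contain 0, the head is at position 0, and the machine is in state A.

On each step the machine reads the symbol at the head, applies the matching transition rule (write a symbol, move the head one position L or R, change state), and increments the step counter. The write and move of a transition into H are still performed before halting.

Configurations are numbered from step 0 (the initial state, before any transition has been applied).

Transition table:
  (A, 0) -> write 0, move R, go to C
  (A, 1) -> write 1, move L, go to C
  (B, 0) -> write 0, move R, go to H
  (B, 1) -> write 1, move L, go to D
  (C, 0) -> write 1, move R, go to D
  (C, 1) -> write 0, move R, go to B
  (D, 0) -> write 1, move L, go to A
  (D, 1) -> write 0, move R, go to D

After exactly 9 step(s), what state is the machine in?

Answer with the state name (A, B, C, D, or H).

Answer: C

Derivation:
Step 1: in state A at pos 0, read 0 -> (A,0)->write 0,move R,goto C. Now: state=C, head=1, tape[-1..2]=0000 (head:   ^)
Step 2: in state C at pos 1, read 0 -> (C,0)->write 1,move R,goto D. Now: state=D, head=2, tape[-1..3]=00100 (head:    ^)
Step 3: in state D at pos 2, read 0 -> (D,0)->write 1,move L,goto A. Now: state=A, head=1, tape[-1..3]=00110 (head:   ^)
Step 4: in state A at pos 1, read 1 -> (A,1)->write 1,move L,goto C. Now: state=C, head=0, tape[-1..3]=00110 (head:  ^)
Step 5: in state C at pos 0, read 0 -> (C,0)->write 1,move R,goto D. Now: state=D, head=1, tape[-1..3]=01110 (head:   ^)
Step 6: in state D at pos 1, read 1 -> (D,1)->write 0,move R,goto D. Now: state=D, head=2, tape[-1..3]=01010 (head:    ^)
Step 7: in state D at pos 2, read 1 -> (D,1)->write 0,move R,goto D. Now: state=D, head=3, tape[-1..4]=010000 (head:     ^)
Step 8: in state D at pos 3, read 0 -> (D,0)->write 1,move L,goto A. Now: state=A, head=2, tape[-1..4]=010010 (head:    ^)
Step 9: in state A at pos 2, read 0 -> (A,0)->write 0,move R,goto C. Now: state=C, head=3, tape[-1..4]=010010 (head:     ^)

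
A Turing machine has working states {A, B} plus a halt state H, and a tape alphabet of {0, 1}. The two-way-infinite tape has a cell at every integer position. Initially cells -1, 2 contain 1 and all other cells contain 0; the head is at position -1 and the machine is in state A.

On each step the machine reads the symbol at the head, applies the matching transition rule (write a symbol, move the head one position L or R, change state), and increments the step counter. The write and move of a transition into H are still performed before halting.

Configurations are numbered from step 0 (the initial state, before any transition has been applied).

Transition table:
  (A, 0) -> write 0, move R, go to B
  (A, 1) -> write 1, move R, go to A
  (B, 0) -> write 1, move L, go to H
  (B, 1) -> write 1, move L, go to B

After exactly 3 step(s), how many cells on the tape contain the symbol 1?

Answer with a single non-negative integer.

Step 1: in state A at pos -1, read 1 -> (A,1)->write 1,move R,goto A. Now: state=A, head=0, tape[-2..3]=010010 (head:   ^)
Step 2: in state A at pos 0, read 0 -> (A,0)->write 0,move R,goto B. Now: state=B, head=1, tape[-2..3]=010010 (head:    ^)
Step 3: in state B at pos 1, read 0 -> (B,0)->write 1,move L,goto H. Now: state=H, head=0, tape[-2..3]=010110 (head:   ^)
Cells containing 1 after step 3: {-1, 1, 2} -> 3 cell(s)

Answer: 3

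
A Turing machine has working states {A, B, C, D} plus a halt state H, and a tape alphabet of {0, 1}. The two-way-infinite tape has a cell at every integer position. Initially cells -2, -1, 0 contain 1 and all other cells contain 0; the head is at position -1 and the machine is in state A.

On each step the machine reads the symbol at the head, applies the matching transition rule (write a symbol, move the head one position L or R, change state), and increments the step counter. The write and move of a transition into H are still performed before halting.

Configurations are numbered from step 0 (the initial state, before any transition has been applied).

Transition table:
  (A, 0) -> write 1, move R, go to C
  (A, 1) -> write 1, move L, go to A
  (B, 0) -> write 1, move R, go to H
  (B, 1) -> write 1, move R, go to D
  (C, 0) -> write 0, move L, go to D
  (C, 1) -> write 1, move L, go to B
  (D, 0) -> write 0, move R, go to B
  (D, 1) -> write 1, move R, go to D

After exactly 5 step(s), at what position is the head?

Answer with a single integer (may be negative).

Answer: -2

Derivation:
Step 1: in state A at pos -1, read 1 -> (A,1)->write 1,move L,goto A. Now: state=A, head=-2, tape[-3..1]=01110 (head:  ^)
Step 2: in state A at pos -2, read 1 -> (A,1)->write 1,move L,goto A. Now: state=A, head=-3, tape[-4..1]=001110 (head:  ^)
Step 3: in state A at pos -3, read 0 -> (A,0)->write 1,move R,goto C. Now: state=C, head=-2, tape[-4..1]=011110 (head:   ^)
Step 4: in state C at pos -2, read 1 -> (C,1)->write 1,move L,goto B. Now: state=B, head=-3, tape[-4..1]=011110 (head:  ^)
Step 5: in state B at pos -3, read 1 -> (B,1)->write 1,move R,goto D. Now: state=D, head=-2, tape[-4..1]=011110 (head:   ^)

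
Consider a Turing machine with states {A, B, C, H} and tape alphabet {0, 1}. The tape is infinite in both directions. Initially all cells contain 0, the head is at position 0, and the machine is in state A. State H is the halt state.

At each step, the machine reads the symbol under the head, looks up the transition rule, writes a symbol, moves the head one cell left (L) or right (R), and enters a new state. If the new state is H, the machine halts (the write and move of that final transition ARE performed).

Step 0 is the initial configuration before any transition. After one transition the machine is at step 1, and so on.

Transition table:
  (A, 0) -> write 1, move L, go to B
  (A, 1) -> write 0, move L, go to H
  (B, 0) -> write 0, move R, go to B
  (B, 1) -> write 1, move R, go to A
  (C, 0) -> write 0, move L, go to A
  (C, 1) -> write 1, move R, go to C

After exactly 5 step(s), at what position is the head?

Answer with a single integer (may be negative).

Step 1: in state A at pos 0, read 0 -> (A,0)->write 1,move L,goto B. Now: state=B, head=-1, tape[-2..1]=0010 (head:  ^)
Step 2: in state B at pos -1, read 0 -> (B,0)->write 0,move R,goto B. Now: state=B, head=0, tape[-2..1]=0010 (head:   ^)
Step 3: in state B at pos 0, read 1 -> (B,1)->write 1,move R,goto A. Now: state=A, head=1, tape[-2..2]=00100 (head:    ^)
Step 4: in state A at pos 1, read 0 -> (A,0)->write 1,move L,goto B. Now: state=B, head=0, tape[-2..2]=00110 (head:   ^)
Step 5: in state B at pos 0, read 1 -> (B,1)->write 1,move R,goto A. Now: state=A, head=1, tape[-2..2]=00110 (head:    ^)

Answer: 1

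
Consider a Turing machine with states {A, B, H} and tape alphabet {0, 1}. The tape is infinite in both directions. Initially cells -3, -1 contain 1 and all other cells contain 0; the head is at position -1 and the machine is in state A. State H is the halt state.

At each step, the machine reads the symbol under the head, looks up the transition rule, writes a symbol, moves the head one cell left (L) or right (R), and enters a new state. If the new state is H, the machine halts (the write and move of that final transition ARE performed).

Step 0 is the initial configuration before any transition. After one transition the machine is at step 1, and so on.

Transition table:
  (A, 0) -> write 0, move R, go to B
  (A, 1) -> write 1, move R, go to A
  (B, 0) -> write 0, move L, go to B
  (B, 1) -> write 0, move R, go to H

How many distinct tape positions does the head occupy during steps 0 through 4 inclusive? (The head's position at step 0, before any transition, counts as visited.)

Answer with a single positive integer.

Step 1: in state A at pos -1, read 1 -> (A,1)->write 1,move R,goto A. Now: state=A, head=0, tape[-4..1]=010100 (head:     ^)
Step 2: in state A at pos 0, read 0 -> (A,0)->write 0,move R,goto B. Now: state=B, head=1, tape[-4..2]=0101000 (head:      ^)
Step 3: in state B at pos 1, read 0 -> (B,0)->write 0,move L,goto B. Now: state=B, head=0, tape[-4..2]=0101000 (head:     ^)
Step 4: in state B at pos 0, read 0 -> (B,0)->write 0,move L,goto B. Now: state=B, head=-1, tape[-4..2]=0101000 (head:    ^)
Head positions at steps 0..4: starting at -1, distinct positions visited = {-1, 0, 1} -> 3 position(s)

Answer: 3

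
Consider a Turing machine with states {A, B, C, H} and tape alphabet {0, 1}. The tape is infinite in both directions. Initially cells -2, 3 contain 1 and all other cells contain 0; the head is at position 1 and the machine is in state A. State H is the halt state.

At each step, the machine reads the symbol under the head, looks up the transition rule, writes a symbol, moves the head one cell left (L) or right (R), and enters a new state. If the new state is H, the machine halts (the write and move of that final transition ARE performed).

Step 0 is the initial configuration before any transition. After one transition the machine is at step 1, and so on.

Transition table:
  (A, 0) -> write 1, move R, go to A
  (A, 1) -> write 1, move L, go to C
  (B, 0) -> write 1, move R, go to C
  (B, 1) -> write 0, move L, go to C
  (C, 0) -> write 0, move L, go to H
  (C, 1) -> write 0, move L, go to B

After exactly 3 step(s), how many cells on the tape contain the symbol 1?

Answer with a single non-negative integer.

Step 1: in state A at pos 1, read 0 -> (A,0)->write 1,move R,goto A. Now: state=A, head=2, tape[-3..4]=01001010 (head:      ^)
Step 2: in state A at pos 2, read 0 -> (A,0)->write 1,move R,goto A. Now: state=A, head=3, tape[-3..4]=01001110 (head:       ^)
Step 3: in state A at pos 3, read 1 -> (A,1)->write 1,move L,goto C. Now: state=C, head=2, tape[-3..4]=01001110 (head:      ^)
Cells containing 1 after step 3: {-2, 1, 2, 3} -> 4 cell(s)

Answer: 4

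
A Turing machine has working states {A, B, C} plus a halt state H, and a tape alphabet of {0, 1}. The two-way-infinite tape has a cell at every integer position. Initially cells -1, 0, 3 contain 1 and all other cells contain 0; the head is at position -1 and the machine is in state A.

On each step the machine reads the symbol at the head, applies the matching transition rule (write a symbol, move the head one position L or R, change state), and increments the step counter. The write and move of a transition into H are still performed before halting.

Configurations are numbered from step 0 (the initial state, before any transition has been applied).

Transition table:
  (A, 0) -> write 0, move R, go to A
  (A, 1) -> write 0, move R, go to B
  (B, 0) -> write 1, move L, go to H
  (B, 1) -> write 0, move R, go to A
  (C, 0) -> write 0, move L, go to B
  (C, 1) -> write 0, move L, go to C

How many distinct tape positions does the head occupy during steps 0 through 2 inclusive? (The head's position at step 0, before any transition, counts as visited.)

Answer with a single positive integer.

Answer: 3

Derivation:
Step 1: in state A at pos -1, read 1 -> (A,1)->write 0,move R,goto B. Now: state=B, head=0, tape[-2..4]=0010010 (head:   ^)
Step 2: in state B at pos 0, read 1 -> (B,1)->write 0,move R,goto A. Now: state=A, head=1, tape[-2..4]=0000010 (head:    ^)
Head positions at steps 0..2: starting at -1, distinct positions visited = {-1, 0, 1} -> 3 position(s)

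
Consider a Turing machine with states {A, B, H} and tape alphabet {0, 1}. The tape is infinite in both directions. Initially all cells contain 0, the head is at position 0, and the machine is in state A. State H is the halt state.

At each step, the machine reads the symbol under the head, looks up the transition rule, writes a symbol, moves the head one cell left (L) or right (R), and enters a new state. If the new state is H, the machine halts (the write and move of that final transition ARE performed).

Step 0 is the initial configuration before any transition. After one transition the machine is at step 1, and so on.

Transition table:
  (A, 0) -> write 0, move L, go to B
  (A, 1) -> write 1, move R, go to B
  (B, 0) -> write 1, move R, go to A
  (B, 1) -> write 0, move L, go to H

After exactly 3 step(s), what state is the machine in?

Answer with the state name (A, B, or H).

Step 1: in state A at pos 0, read 0 -> (A,0)->write 0,move L,goto B. Now: state=B, head=-1, tape[-2..1]=0000 (head:  ^)
Step 2: in state B at pos -1, read 0 -> (B,0)->write 1,move R,goto A. Now: state=A, head=0, tape[-2..1]=0100 (head:   ^)
Step 3: in state A at pos 0, read 0 -> (A,0)->write 0,move L,goto B. Now: state=B, head=-1, tape[-2..1]=0100 (head:  ^)

Answer: B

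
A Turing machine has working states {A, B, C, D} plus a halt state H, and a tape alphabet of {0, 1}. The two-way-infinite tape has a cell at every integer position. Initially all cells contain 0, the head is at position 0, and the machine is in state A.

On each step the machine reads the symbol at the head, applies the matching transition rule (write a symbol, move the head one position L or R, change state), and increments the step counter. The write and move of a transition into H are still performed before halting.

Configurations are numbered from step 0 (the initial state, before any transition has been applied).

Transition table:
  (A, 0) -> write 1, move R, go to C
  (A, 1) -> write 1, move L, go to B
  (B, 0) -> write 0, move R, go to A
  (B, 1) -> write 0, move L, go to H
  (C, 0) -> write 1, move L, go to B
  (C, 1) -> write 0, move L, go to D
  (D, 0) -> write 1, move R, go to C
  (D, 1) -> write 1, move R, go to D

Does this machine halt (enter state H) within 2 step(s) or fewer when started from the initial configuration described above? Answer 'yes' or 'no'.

Step 1: in state A at pos 0, read 0 -> (A,0)->write 1,move R,goto C. Now: state=C, head=1, tape[-1..2]=0100 (head:   ^)
Step 2: in state C at pos 1, read 0 -> (C,0)->write 1,move L,goto B. Now: state=B, head=0, tape[-1..2]=0110 (head:  ^)
After 2 step(s): state = B (not H) -> not halted within 2 -> no

Answer: no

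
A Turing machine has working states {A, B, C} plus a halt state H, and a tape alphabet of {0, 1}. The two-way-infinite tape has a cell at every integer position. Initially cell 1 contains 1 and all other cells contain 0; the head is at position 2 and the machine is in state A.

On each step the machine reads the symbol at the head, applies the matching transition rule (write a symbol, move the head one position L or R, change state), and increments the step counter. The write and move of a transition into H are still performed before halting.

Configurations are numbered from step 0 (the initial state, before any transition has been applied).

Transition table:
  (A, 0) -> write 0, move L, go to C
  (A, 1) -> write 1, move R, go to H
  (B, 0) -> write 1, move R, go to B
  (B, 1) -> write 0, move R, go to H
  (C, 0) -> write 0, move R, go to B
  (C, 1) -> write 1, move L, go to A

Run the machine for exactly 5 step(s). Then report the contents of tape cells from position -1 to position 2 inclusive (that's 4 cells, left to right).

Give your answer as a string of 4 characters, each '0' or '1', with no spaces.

Answer: 0110

Derivation:
Step 1: in state A at pos 2, read 0 -> (A,0)->write 0,move L,goto C. Now: state=C, head=1, tape[0..3]=0100 (head:  ^)
Step 2: in state C at pos 1, read 1 -> (C,1)->write 1,move L,goto A. Now: state=A, head=0, tape[-1..3]=00100 (head:  ^)
Step 3: in state A at pos 0, read 0 -> (A,0)->write 0,move L,goto C. Now: state=C, head=-1, tape[-2..3]=000100 (head:  ^)
Step 4: in state C at pos -1, read 0 -> (C,0)->write 0,move R,goto B. Now: state=B, head=0, tape[-2..3]=000100 (head:   ^)
Step 5: in state B at pos 0, read 0 -> (B,0)->write 1,move R,goto B. Now: state=B, head=1, tape[-2..3]=001100 (head:    ^)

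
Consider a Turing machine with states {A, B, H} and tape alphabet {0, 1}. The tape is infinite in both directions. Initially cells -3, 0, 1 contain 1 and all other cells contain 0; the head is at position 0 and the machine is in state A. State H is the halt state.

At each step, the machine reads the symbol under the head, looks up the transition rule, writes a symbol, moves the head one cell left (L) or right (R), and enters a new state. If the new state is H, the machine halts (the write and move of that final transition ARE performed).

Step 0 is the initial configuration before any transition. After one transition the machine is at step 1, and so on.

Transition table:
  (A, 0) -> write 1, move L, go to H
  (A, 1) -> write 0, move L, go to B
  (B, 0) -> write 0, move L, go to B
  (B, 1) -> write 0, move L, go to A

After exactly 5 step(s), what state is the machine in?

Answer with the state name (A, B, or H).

Step 1: in state A at pos 0, read 1 -> (A,1)->write 0,move L,goto B. Now: state=B, head=-1, tape[-4..2]=0100010 (head:    ^)
Step 2: in state B at pos -1, read 0 -> (B,0)->write 0,move L,goto B. Now: state=B, head=-2, tape[-4..2]=0100010 (head:   ^)
Step 3: in state B at pos -2, read 0 -> (B,0)->write 0,move L,goto B. Now: state=B, head=-3, tape[-4..2]=0100010 (head:  ^)
Step 4: in state B at pos -3, read 1 -> (B,1)->write 0,move L,goto A. Now: state=A, head=-4, tape[-5..2]=00000010 (head:  ^)
Step 5: in state A at pos -4, read 0 -> (A,0)->write 1,move L,goto H. Now: state=H, head=-5, tape[-6..2]=001000010 (head:  ^)

Answer: H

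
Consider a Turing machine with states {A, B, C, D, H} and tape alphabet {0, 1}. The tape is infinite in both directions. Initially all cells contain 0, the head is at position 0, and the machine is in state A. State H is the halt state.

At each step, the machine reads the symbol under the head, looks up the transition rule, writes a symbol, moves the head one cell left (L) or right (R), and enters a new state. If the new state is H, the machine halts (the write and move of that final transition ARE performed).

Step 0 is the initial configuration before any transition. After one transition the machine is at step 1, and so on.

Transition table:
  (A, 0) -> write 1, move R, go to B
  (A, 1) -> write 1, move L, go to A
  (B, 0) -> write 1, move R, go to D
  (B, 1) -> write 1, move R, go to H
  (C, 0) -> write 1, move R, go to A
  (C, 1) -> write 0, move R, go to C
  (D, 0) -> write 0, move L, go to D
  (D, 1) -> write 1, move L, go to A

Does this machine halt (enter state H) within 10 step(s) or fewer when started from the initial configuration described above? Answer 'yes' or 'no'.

Answer: yes

Derivation:
Step 1: in state A at pos 0, read 0 -> (A,0)->write 1,move R,goto B. Now: state=B, head=1, tape[-1..2]=0100 (head:   ^)
Step 2: in state B at pos 1, read 0 -> (B,0)->write 1,move R,goto D. Now: state=D, head=2, tape[-1..3]=01100 (head:    ^)
Step 3: in state D at pos 2, read 0 -> (D,0)->write 0,move L,goto D. Now: state=D, head=1, tape[-1..3]=01100 (head:   ^)
Step 4: in state D at pos 1, read 1 -> (D,1)->write 1,move L,goto A. Now: state=A, head=0, tape[-1..3]=01100 (head:  ^)
Step 5: in state A at pos 0, read 1 -> (A,1)->write 1,move L,goto A. Now: state=A, head=-1, tape[-2..3]=001100 (head:  ^)
Step 6: in state A at pos -1, read 0 -> (A,0)->write 1,move R,goto B. Now: state=B, head=0, tape[-2..3]=011100 (head:   ^)
Step 7: in state B at pos 0, read 1 -> (B,1)->write 1,move R,goto H. Now: state=H, head=1, tape[-2..3]=011100 (head:    ^)
State H reached at step 7; 7 <= 10 -> yes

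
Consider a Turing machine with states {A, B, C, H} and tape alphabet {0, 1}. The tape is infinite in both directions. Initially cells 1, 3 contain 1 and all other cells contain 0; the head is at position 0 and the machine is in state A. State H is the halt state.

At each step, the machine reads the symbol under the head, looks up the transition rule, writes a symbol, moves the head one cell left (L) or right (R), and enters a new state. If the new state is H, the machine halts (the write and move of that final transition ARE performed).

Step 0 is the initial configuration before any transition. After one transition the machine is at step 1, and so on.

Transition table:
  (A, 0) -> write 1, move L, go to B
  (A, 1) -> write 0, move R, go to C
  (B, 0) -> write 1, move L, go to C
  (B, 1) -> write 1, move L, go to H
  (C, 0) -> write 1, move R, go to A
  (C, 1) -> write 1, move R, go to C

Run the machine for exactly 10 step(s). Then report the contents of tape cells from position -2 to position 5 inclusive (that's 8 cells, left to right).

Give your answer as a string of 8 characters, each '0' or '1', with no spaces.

Answer: 10111011

Derivation:
Step 1: in state A at pos 0, read 0 -> (A,0)->write 1,move L,goto B. Now: state=B, head=-1, tape[-2..4]=0011010 (head:  ^)
Step 2: in state B at pos -1, read 0 -> (B,0)->write 1,move L,goto C. Now: state=C, head=-2, tape[-3..4]=00111010 (head:  ^)
Step 3: in state C at pos -2, read 0 -> (C,0)->write 1,move R,goto A. Now: state=A, head=-1, tape[-3..4]=01111010 (head:   ^)
Step 4: in state A at pos -1, read 1 -> (A,1)->write 0,move R,goto C. Now: state=C, head=0, tape[-3..4]=01011010 (head:    ^)
Step 5: in state C at pos 0, read 1 -> (C,1)->write 1,move R,goto C. Now: state=C, head=1, tape[-3..4]=01011010 (head:     ^)
Step 6: in state C at pos 1, read 1 -> (C,1)->write 1,move R,goto C. Now: state=C, head=2, tape[-3..4]=01011010 (head:      ^)
Step 7: in state C at pos 2, read 0 -> (C,0)->write 1,move R,goto A. Now: state=A, head=3, tape[-3..4]=01011110 (head:       ^)
Step 8: in state A at pos 3, read 1 -> (A,1)->write 0,move R,goto C. Now: state=C, head=4, tape[-3..5]=010111000 (head:        ^)
Step 9: in state C at pos 4, read 0 -> (C,0)->write 1,move R,goto A. Now: state=A, head=5, tape[-3..6]=0101110100 (head:         ^)
Step 10: in state A at pos 5, read 0 -> (A,0)->write 1,move L,goto B. Now: state=B, head=4, tape[-3..6]=0101110110 (head:        ^)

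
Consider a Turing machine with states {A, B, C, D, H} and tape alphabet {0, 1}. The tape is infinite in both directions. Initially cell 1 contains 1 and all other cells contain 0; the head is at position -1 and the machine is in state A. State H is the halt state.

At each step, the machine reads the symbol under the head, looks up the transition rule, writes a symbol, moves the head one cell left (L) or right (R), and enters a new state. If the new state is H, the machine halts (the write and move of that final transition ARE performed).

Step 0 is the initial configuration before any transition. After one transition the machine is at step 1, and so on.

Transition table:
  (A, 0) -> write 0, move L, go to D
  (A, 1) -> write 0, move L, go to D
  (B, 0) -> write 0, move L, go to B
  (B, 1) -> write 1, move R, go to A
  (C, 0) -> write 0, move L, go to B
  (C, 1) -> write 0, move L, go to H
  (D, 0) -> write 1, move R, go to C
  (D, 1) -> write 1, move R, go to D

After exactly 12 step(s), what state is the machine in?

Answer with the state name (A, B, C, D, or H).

Answer: C

Derivation:
Step 1: in state A at pos -1, read 0 -> (A,0)->write 0,move L,goto D. Now: state=D, head=-2, tape[-3..2]=000010 (head:  ^)
Step 2: in state D at pos -2, read 0 -> (D,0)->write 1,move R,goto C. Now: state=C, head=-1, tape[-3..2]=010010 (head:   ^)
Step 3: in state C at pos -1, read 0 -> (C,0)->write 0,move L,goto B. Now: state=B, head=-2, tape[-3..2]=010010 (head:  ^)
Step 4: in state B at pos -2, read 1 -> (B,1)->write 1,move R,goto A. Now: state=A, head=-1, tape[-3..2]=010010 (head:   ^)
Step 5: in state A at pos -1, read 0 -> (A,0)->write 0,move L,goto D. Now: state=D, head=-2, tape[-3..2]=010010 (head:  ^)
Step 6: in state D at pos -2, read 1 -> (D,1)->write 1,move R,goto D. Now: state=D, head=-1, tape[-3..2]=010010 (head:   ^)
Step 7: in state D at pos -1, read 0 -> (D,0)->write 1,move R,goto C. Now: state=C, head=0, tape[-3..2]=011010 (head:    ^)
Step 8: in state C at pos 0, read 0 -> (C,0)->write 0,move L,goto B. Now: state=B, head=-1, tape[-3..2]=011010 (head:   ^)
Step 9: in state B at pos -1, read 1 -> (B,1)->write 1,move R,goto A. Now: state=A, head=0, tape[-3..2]=011010 (head:    ^)
Step 10: in state A at pos 0, read 0 -> (A,0)->write 0,move L,goto D. Now: state=D, head=-1, tape[-3..2]=011010 (head:   ^)
Step 11: in state D at pos -1, read 1 -> (D,1)->write 1,move R,goto D. Now: state=D, head=0, tape[-3..2]=011010 (head:    ^)
Step 12: in state D at pos 0, read 0 -> (D,0)->write 1,move R,goto C. Now: state=C, head=1, tape[-3..2]=011110 (head:     ^)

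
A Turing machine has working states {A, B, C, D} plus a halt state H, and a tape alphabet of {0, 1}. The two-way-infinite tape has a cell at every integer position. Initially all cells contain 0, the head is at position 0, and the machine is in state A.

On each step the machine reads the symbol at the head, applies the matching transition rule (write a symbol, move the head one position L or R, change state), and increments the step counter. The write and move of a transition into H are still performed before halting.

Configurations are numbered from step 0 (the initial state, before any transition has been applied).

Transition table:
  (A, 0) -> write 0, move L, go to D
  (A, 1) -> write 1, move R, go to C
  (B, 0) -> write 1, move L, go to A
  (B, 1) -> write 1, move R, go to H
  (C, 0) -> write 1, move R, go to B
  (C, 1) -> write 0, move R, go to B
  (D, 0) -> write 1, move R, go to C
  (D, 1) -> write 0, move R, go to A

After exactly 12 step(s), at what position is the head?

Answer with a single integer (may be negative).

Step 1: in state A at pos 0, read 0 -> (A,0)->write 0,move L,goto D. Now: state=D, head=-1, tape[-2..1]=0000 (head:  ^)
Step 2: in state D at pos -1, read 0 -> (D,0)->write 1,move R,goto C. Now: state=C, head=0, tape[-2..1]=0100 (head:   ^)
Step 3: in state C at pos 0, read 0 -> (C,0)->write 1,move R,goto B. Now: state=B, head=1, tape[-2..2]=01100 (head:    ^)
Step 4: in state B at pos 1, read 0 -> (B,0)->write 1,move L,goto A. Now: state=A, head=0, tape[-2..2]=01110 (head:   ^)
Step 5: in state A at pos 0, read 1 -> (A,1)->write 1,move R,goto C. Now: state=C, head=1, tape[-2..2]=01110 (head:    ^)
Step 6: in state C at pos 1, read 1 -> (C,1)->write 0,move R,goto B. Now: state=B, head=2, tape[-2..3]=011000 (head:     ^)
Step 7: in state B at pos 2, read 0 -> (B,0)->write 1,move L,goto A. Now: state=A, head=1, tape[-2..3]=011010 (head:    ^)
Step 8: in state A at pos 1, read 0 -> (A,0)->write 0,move L,goto D. Now: state=D, head=0, tape[-2..3]=011010 (head:   ^)
Step 9: in state D at pos 0, read 1 -> (D,1)->write 0,move R,goto A. Now: state=A, head=1, tape[-2..3]=010010 (head:    ^)
Step 10: in state A at pos 1, read 0 -> (A,0)->write 0,move L,goto D. Now: state=D, head=0, tape[-2..3]=010010 (head:   ^)
Step 11: in state D at pos 0, read 0 -> (D,0)->write 1,move R,goto C. Now: state=C, head=1, tape[-2..3]=011010 (head:    ^)
Step 12: in state C at pos 1, read 0 -> (C,0)->write 1,move R,goto B. Now: state=B, head=2, tape[-2..3]=011110 (head:     ^)

Answer: 2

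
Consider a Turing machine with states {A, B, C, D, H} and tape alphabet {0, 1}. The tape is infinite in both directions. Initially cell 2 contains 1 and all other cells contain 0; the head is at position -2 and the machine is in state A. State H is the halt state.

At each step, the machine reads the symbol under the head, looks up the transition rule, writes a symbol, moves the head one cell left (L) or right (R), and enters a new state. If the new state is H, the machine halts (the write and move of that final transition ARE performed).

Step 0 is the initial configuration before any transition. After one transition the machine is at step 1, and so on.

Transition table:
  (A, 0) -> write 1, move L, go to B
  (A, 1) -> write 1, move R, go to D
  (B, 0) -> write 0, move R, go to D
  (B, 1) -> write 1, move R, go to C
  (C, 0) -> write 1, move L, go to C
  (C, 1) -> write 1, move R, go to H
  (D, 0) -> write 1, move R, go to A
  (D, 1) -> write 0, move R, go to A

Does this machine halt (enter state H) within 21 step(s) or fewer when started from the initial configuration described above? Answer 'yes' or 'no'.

Answer: yes

Derivation:
Step 1: in state A at pos -2, read 0 -> (A,0)->write 1,move L,goto B. Now: state=B, head=-3, tape[-4..3]=00100010 (head:  ^)
Step 2: in state B at pos -3, read 0 -> (B,0)->write 0,move R,goto D. Now: state=D, head=-2, tape[-4..3]=00100010 (head:   ^)
Step 3: in state D at pos -2, read 1 -> (D,1)->write 0,move R,goto A. Now: state=A, head=-1, tape[-4..3]=00000010 (head:    ^)
Step 4: in state A at pos -1, read 0 -> (A,0)->write 1,move L,goto B. Now: state=B, head=-2, tape[-4..3]=00010010 (head:   ^)
Step 5: in state B at pos -2, read 0 -> (B,0)->write 0,move R,goto D. Now: state=D, head=-1, tape[-4..3]=00010010 (head:    ^)
Step 6: in state D at pos -1, read 1 -> (D,1)->write 0,move R,goto A. Now: state=A, head=0, tape[-4..3]=00000010 (head:     ^)
Step 7: in state A at pos 0, read 0 -> (A,0)->write 1,move L,goto B. Now: state=B, head=-1, tape[-4..3]=00001010 (head:    ^)
Step 8: in state B at pos -1, read 0 -> (B,0)->write 0,move R,goto D. Now: state=D, head=0, tape[-4..3]=00001010 (head:     ^)
Step 9: in state D at pos 0, read 1 -> (D,1)->write 0,move R,goto A. Now: state=A, head=1, tape[-4..3]=00000010 (head:      ^)
Step 10: in state A at pos 1, read 0 -> (A,0)->write 1,move L,goto B. Now: state=B, head=0, tape[-4..3]=00000110 (head:     ^)
Step 11: in state B at pos 0, read 0 -> (B,0)->write 0,move R,goto D. Now: state=D, head=1, tape[-4..3]=00000110 (head:      ^)
Step 12: in state D at pos 1, read 1 -> (D,1)->write 0,move R,goto A. Now: state=A, head=2, tape[-4..3]=00000010 (head:       ^)
Step 13: in state A at pos 2, read 1 -> (A,1)->write 1,move R,goto D. Now: state=D, head=3, tape[-4..4]=000000100 (head:        ^)
Step 14: in state D at pos 3, read 0 -> (D,0)->write 1,move R,goto A. Now: state=A, head=4, tape[-4..5]=0000001100 (head:         ^)
Step 15: in state A at pos 4, read 0 -> (A,0)->write 1,move L,goto B. Now: state=B, head=3, tape[-4..5]=0000001110 (head:        ^)
Step 16: in state B at pos 3, read 1 -> (B,1)->write 1,move R,goto C. Now: state=C, head=4, tape[-4..5]=0000001110 (head:         ^)
Step 17: in state C at pos 4, read 1 -> (C,1)->write 1,move R,goto H. Now: state=H, head=5, tape[-4..6]=00000011100 (head:          ^)
State H reached at step 17; 17 <= 21 -> yes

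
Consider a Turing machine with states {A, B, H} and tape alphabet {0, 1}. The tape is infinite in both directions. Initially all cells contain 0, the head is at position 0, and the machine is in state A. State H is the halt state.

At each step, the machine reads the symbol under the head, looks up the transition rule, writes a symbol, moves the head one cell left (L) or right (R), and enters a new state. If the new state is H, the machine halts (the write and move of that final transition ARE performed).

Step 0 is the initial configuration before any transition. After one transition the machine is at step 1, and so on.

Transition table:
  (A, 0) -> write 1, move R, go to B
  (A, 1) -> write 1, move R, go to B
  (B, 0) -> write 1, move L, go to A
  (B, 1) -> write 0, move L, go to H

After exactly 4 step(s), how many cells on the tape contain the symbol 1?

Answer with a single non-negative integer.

Step 1: in state A at pos 0, read 0 -> (A,0)->write 1,move R,goto B. Now: state=B, head=1, tape[-1..2]=0100 (head:   ^)
Step 2: in state B at pos 1, read 0 -> (B,0)->write 1,move L,goto A. Now: state=A, head=0, tape[-1..2]=0110 (head:  ^)
Step 3: in state A at pos 0, read 1 -> (A,1)->write 1,move R,goto B. Now: state=B, head=1, tape[-1..2]=0110 (head:   ^)
Step 4: in state B at pos 1, read 1 -> (B,1)->write 0,move L,goto H. Now: state=H, head=0, tape[-1..2]=0100 (head:  ^)
Cells containing 1 after step 4: {0} -> 1 cell(s)

Answer: 1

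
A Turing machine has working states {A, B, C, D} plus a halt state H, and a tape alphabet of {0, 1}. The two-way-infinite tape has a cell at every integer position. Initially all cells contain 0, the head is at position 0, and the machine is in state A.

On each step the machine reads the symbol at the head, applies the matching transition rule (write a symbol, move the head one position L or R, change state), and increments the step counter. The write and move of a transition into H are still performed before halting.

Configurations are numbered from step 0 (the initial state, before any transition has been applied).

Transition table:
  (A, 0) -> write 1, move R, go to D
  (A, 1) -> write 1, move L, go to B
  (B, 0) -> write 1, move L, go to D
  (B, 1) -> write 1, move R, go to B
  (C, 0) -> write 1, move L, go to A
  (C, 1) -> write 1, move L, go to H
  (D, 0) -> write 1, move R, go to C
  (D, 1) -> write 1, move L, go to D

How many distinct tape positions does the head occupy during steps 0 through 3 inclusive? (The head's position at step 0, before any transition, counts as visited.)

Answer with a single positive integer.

Answer: 3

Derivation:
Step 1: in state A at pos 0, read 0 -> (A,0)->write 1,move R,goto D. Now: state=D, head=1, tape[-1..2]=0100 (head:   ^)
Step 2: in state D at pos 1, read 0 -> (D,0)->write 1,move R,goto C. Now: state=C, head=2, tape[-1..3]=01100 (head:    ^)
Step 3: in state C at pos 2, read 0 -> (C,0)->write 1,move L,goto A. Now: state=A, head=1, tape[-1..3]=01110 (head:   ^)
Head positions at steps 0..3: starting at 0, distinct positions visited = {0, 1, 2} -> 3 position(s)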